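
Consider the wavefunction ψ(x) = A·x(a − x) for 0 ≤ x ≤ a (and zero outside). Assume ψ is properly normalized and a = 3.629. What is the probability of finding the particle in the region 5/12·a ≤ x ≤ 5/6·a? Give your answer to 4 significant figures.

P ≈ 0.6179

The probability is P = ∫ |ψ|² dx over [5/12·a, 5/6·a].
With A² fixed by ∫|ψ|² = 1, i.e. A² = (a^5/30)^(−1), substitute and integrate.
In terms of u = x/a (A² and the length scale cancel between numerator and denominator), P = [∫_{5/12}^{5/6} u^2·(1 - u)^2 du] / [∫_{0}^{1} u^2·(1 - u)^2 du].
An antiderivative of u^2·(1 - u)^2 is u^3·(6·u^2 - 15·u + 10)/30; evaluating from 5/12 to 5/6 gives ≈ 0.0205962, while the full integral is 1/30.
Taking the ratio, P = 0.61789.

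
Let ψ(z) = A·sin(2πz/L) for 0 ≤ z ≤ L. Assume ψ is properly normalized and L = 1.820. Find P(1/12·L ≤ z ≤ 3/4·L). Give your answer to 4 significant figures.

P = ∫_{1/12·L}^{3/4·L} |ψ(z)|² dz.
The normalization integral ∫|ψ|²dz over the whole domain equals L/2·A², and A² cancels in the ratio.
Substituting u = z/L, A² and the length scale cancel in the ratio: P = ∫_{1/12}^{3/4} sin(2·π·u)^2 du / ∫_{0}^{1} sin(2·π·u)^2 du.
With ∫ sin(2·π·u)^2 du = u/2 - sin(4·π·u)/(8·π) + C, the region integral is √(3)/(16·π) + 1/3 and the full one is 1/2.
Evaluating gives P = √(3)/(8·π) + 2/3.

P ≈ 0.7356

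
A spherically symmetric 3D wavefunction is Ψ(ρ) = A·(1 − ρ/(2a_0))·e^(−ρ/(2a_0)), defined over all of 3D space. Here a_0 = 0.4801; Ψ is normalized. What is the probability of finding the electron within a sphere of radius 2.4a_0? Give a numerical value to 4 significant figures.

P ≈ 0.05407

P = ∫ |Ψ|² 4πρ² dρ over ρ ≤ 2.4a_0.
Normalization gives A² = 1/(8·π·a_0^3).
Substituting u = ρ/a_0, A², 4π and the length scale all cancel in the ratio: P = ∫_{0}^{2.4} u^2·(1 - u/2)^2·e^(-u) du / ∫_{0}^{∞} u^2·(1 - u/2)^2·e^(-u) du.
Using ∫ u^2·(1 - u/2)^2·e^(-u) du = -(u^4/4 + u^2 + 2·u + 2)·e^(-u), the numerator is ≈ 0.108132 and the denominator is 2.
This evaluates to P = 0.054066.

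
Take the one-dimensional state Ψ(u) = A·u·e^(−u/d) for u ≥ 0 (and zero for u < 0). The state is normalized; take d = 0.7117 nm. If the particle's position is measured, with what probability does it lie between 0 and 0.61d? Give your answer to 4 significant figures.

P = ∫_{0}^{0.61d} |Ψ(u)|² du.
The normalization integral ∫|Ψ|²du over the whole domain equals d^3/4·A², and A² cancels in the ratio.
In terms of t = u/d (A² and the length scale cancel between numerator and denominator), P = [∫_{0}^{0.61} t^2·e^(-2·t) dt] / [∫_{0}^{∞} t^2·e^(-2·t) dt].
An antiderivative of t^2·e^(-2·t) is -(2·t^2 + 2·t + 1)·e^(-2·t)/4; evaluating from 0 to 0.61 gives ≈ 0.0312197, while the full integral is 1/4.
The result is P = 0.12488.

P ≈ 0.1249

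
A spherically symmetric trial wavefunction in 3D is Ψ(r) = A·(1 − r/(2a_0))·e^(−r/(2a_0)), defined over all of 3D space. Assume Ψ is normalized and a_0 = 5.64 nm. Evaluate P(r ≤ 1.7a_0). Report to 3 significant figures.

Integrate the radial probability density 4πr²|Ψ|² over r ≤ 1.7a_0.
Normalization gives A² = 1/(8·π·a_0^3).
Let u = r/a_0; then A², 4π and the length scale all cancel, so P = ∫_{0}^{1.7} u^2·(1 - u/2)^2·e^(-u) du ÷ ∫_{0}^{∞} u^2·(1 - u/2)^2·e^(-u) du.
With ∫ u^2·(1 - u/2)^2·e^(-u) du = -(u^4/4 + u^2 + 2·u + 2)·e^(-u) + C, the region integral is ≈ 0.10411 and the full one is 2.
This evaluates to P = 0.05205.

P ≈ 0.0521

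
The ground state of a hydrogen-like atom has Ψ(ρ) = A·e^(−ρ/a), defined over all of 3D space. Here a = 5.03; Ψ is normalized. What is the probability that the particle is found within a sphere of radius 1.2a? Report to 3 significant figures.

Integrate the radial probability density 4πρ²|Ψ|² over ρ ≤ 1.2a.
The full normalization integral is A²·[π·a^3] = 1, fixing A².
In terms of u = ρ/a (A², 4π and the length scale all cancel between numerator and denominator), P = [∫_{0}^{1.2} u^2·e^(-2·u) du] / [∫_{0}^{∞} u^2·e^(-2·u) du].
An antiderivative of u^2·e^(-2·u) is -(2·u^2 + 2·u + 1)·e^(-2·u)/4; evaluating from 0 to 1.2 gives 1/4 - 157·e^(-12/5)/100, while the full integral is 1/4.
This evaluates to P = 0.4303.

P ≈ 0.430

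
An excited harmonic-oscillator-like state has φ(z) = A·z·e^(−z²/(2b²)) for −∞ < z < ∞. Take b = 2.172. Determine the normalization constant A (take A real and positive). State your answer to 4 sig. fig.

Normalization requires ∫|φ|² dz = 1, integrated from −∞ to ∞.
With φ = A·z·e^(−z²/(2b²)), the integral evaluates to A²·[√(π)·b^3/2].
Hence A² = 1/[√(π)·b^3/2].
Plugging in b = 2.172 yields A = 0.33185.

A ≈ 0.3318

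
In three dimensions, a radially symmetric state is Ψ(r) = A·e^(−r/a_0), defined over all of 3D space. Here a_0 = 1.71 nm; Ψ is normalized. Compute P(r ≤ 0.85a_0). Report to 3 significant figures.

Integrate the radial probability density 4πr²|Ψ|² over r ≤ 0.85a_0.
Normalization gives A² = 1/(π·a_0^3).
Substituting u = r/a_0, A², 4π and the length scale all cancel in the ratio: P = ∫_{0}^{0.85} u^2·e^(-2·u) du / ∫_{0}^{∞} u^2·e^(-2·u) du.
Using ∫ u^2·e^(-2·u) du = -(2·u^2 + 2·u + 1)·e^(-2·u)/4, the numerator is 1/4 - 829·e^(-17/10)/800 and the denominator is 1/4.
Taking the ratio yields P = 0.2428.

P ≈ 0.243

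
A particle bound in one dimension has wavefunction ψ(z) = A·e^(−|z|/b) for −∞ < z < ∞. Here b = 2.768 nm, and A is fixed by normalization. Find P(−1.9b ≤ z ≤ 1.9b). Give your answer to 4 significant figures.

P = ∫_{−1.9b}^{1.9b} |ψ(z)|² dz.
The normalization integral ∫|ψ|²dz over the whole domain equals b·A², and A² cancels in the ratio.
By symmetry take twice the z ≥ 0 contribution in numerator and denominator; the 2's cancel. Substituting u = z/b, A² and the length scale cancel in the ratio: P = ∫_{0}^{1.9} e^(-2·u) du / ∫_{0}^{∞} e^(-2·u) du.
An antiderivative of e^(-2·u) is -e^(-2·u)/2; evaluating from 0 to 1.9 gives 1/2 - e^(-19/5)/2, while the full integral is 1/2.
The result is P = 0.97763.

P ≈ 0.9776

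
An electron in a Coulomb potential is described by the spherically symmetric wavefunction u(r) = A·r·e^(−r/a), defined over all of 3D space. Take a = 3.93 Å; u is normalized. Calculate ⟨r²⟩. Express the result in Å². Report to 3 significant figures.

By definition ⟨r²⟩ = ∫ r^2 |u(r)|² 4πr² dr.
The ratio of the moment integral to the normalization integral gives ⟨r²⟩ = 15·a^2/2.
With a = 3.93, ⟨r^2⟩ = 115.8.

⟨r^2⟩ ≈ 116 Å^2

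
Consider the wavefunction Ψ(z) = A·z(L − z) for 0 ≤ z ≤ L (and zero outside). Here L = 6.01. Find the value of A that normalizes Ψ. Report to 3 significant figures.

We need A² ∫|f|² dz = 1, taking the integral from 0 to L.
Expanding the polynomial and integrating term by term, carrying out the integral gives A² · L^5/30.
So A² = (L^5/30)^(−1).
With L = 6.01: A² = 0.003826 and A = 0.06185.

A ≈ 0.0619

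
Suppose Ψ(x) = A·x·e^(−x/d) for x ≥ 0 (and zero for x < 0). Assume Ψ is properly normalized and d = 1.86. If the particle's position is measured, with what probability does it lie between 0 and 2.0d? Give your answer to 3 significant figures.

P ≈ 0.762

P = ∫_{0}^{2.0d} |Ψ(x)|² dx.
With A² fixed by ∫|Ψ|² = 1, i.e. A² = (d^3/4)^(−1), substitute and integrate.
Let u = x/d; then A² and the length scale cancel, so P = ∫_{0}^{2.0} u^2·e^(-2·u) du ÷ ∫_{0}^{∞} u^2·e^(-2·u) du.
With ∫ u^2·e^(-2·u) du = -(2·u^2 + 2·u + 1)·e^(-2·u)/4 + C, the region integral is 1/4 - 13·e^(-4)/4 and the full one is 1/4.
Evaluating gives P = 0.7619.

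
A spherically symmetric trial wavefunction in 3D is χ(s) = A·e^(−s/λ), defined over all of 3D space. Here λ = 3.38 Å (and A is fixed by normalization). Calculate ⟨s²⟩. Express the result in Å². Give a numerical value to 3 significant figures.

⟨s^2⟩ ≈ 34.3 Å^2

The expectation value is the |χ|²-weighted average of s^2: ∫ s^2|χ|² 4πs² ds.
Evaluating both integrals, ⟨s²⟩ = 3·λ^2.
With λ = 3.38, ⟨s^2⟩ = 34.27.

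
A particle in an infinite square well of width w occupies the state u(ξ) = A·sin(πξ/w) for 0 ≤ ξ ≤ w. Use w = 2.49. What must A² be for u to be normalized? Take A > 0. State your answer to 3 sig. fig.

We need A² ∫|f|² dξ = 1, taking the integral from 0 to w.
Using sin²θ = (1 − cos 2θ)/2, with u = A·sin(πξ/w), the integral evaluates to A²·[w/2].
Hence A² = 1/[w/2].
Substituting w = 2.49 gives A² = 0.8032, so A = 0.8962.

A^2 ≈ 0.803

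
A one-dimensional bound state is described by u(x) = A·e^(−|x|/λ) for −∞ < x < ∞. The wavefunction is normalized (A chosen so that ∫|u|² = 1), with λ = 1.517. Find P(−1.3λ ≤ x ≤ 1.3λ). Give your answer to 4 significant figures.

|u|² is the probability density, so P = ∫_{−1.3λ}^{1.3λ} |u|² dx.
The normalization integral ∫|u|²dx over the whole domain equals λ·A², and A² cancels in the ratio.
Both integrals are even about x = 0, so only the x ≥ 0 halves are needed (the factors of 2 cancel). In terms of t = x/λ (A² and the length scale cancel between numerator and denominator), P = [∫_{0}^{1.3} e^(-2·t) dt] / [∫_{0}^{∞} e^(-2·t) dt].
An antiderivative of e^(-2·t) is -e^(-2·t)/2; evaluating from 0 to 1.3 gives 1/2 - e^(-13/5)/2, while the full integral is 1/2.
Evaluating gives P = 0.92573.

P ≈ 0.9257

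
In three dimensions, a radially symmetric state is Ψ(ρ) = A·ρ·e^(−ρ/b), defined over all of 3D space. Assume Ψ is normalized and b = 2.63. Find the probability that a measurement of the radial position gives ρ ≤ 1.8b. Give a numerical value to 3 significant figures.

P ≈ 0.294

With dV = 4πρ²dρ, the probability is ∫|Ψ|² dV over ρ ≤ 1.8b.
A² is fixed by ∫₀^∞ 4πρ²|Ψ|² dρ = 1, i.e. A² = (3·π·b^5)^(−1).
Substituting u = ρ/b, A², 4π and the length scale all cancel in the ratio: P = ∫_{0}^{1.8} u^4·e^(-2·u) du / ∫_{0}^{∞} u^4·e^(-2·u) du.
An antiderivative of u^4·e^(-2·u) is -(u^4/2 + u^3 + 3·u^2/2 + 3·u/2 + 3/4)·e^(-2·u); evaluating from 0 to 1.8 gives ≈ 0.22017, while the full integral is 3/4.
The region integral divided by the full integral gives P = 0.2936.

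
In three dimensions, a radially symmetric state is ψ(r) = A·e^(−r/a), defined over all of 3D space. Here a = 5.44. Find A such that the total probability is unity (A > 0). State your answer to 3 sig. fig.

Normalization requires ∫|ψ|² 4πr² dr = 1, integrated from 0 to ∞.
(Spherical symmetry: dV = 4πr² dr.)
Carrying out the integral gives A² · π·a^3.
Plugging in a = 5.44 yields A = 0.04447.

A ≈ 0.0445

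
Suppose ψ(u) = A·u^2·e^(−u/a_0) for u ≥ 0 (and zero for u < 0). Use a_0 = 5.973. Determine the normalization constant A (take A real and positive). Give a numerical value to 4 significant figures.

A ≈ 0.01324

We need A² ∫|f|² du = 1, taking the integral from 0 to ∞.
Recall ∫₀^∞ u^m e^(−u/β) du = m!·β^(m+1), the integral (without the A² prefactor) comes out to 3·a_0^5/4.
With a_0 = 5.973: A² = 0.00017538 and A = 0.013243.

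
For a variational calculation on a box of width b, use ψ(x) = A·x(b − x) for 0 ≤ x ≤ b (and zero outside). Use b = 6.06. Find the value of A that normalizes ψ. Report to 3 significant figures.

Normalization requires ∫|ψ|² dx = 1, integrated from 0 to b.
With ψ = A·x(b − x), the integral evaluates to A²·[b^5/30].
Setting this equal to 1 gives A² = 1/(b^5/30).
Substituting b = 6.06 gives A² = 0.003671, so A = 0.06059.

A ≈ 0.0606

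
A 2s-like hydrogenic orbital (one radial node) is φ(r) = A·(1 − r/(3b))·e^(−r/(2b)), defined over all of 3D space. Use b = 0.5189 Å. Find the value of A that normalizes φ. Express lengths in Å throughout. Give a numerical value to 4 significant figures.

We need A² ∫|f|² 4πr² dr = 1, taking the integral from 0 to ∞.
Recall ∫₀^∞ r^m e^(−r/β) dr = m!·β^(m+1), carrying out the integral gives A² · 8·π·b^3/3.
So A² = (8·π·b^3/3)^(−1).
With b = 0.5189: A² = 0.85434 and A = 0.92430.

A ≈ 0.9243 Å^(-3/2)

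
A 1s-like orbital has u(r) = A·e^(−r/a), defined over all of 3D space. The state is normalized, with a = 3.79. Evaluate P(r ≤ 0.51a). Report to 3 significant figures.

With dV = 4πr²dr, the probability is ∫|u|² dV over r ≤ 0.51a.
Normalization gives A² = 1/(π·a^3).
Substituting t = r/a, A², 4π and the length scale all cancel in the ratio: P = ∫_{0}^{0.51} t^2·e^(-2·t) dt / ∫_{0}^{∞} t^2·e^(-2·t) dt.
Using ∫ t^2·e^(-2·t) dt = -(2·t^2 + 2·t + 1)·e^(-2·t)/4, the numerator is ≈ 0.021004 and the denominator is 1/4.
Taking the ratio yields P = 0.08402.

P ≈ 0.0840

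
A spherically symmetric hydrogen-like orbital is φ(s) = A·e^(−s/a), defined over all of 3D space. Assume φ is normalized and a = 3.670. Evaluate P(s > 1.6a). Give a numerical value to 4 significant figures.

P ≈ 0.3799

P = ∫ |φ|² 4πs² ds over s > 1.6a.
Normalization gives A² = 1/(π·a^3).
Let u = s/a; then A², 4π and the length scale all cancel, so P = ∫_{1.6}^{∞} u^2·e^(-2·u) du ÷ ∫_{0}^{∞} u^2·e^(-2·u) du.
An antiderivative of u^2·e^(-2·u) is -(2·u^2 + 2·u + 1)·e^(-2·u)/4; evaluating from 1.6 to ∞ gives 233·e^(-16/5)/100, while the full integral is 1/4.
The region integral divided by the full integral gives P = 0.37990.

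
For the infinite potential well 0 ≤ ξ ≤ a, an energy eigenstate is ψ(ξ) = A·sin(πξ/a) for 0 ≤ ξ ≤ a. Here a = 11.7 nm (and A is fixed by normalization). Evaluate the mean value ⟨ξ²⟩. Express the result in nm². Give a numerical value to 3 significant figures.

⟨ξ^2⟩ ≈ 38.7 nm^2

The expectation value is the |ψ|²-weighted average of ξ^2: ∫ ξ^2|ψ|² dξ.
With ∫₀^a sin²(nπξ/a) dξ = a/2, evaluating both integrals, ⟨ξ²⟩ = -a^2/(2·π^2) + a^2/3.
Putting a = 11.7 gives 38.70.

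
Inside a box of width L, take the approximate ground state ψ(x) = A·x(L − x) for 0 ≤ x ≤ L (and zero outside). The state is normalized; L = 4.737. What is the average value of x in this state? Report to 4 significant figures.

⟨x⟩ ≈ 2.369

The expectation value is the |ψ|²-weighted average of x: ∫ x|ψ|² dx.
Expanding the polynomial and integrating term by term, evaluating both integrals, ⟨x⟩ = L/2.
With L = 4.737, ⟨x⟩ = 2.3685.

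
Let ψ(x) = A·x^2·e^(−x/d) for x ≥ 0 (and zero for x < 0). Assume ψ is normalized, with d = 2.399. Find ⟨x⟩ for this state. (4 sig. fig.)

⟨x⟩ = ∫ x |ψ|² dx over the full domain.
Recall ∫₀^∞ x^m e^(−x/β) dx = m!·β^(m+1), the ratio of the moment integral to the normalization integral gives ⟨x⟩ = 5·d/2.
With d = 2.399, ⟨x⟩ = 5.9975.

⟨x⟩ ≈ 5.998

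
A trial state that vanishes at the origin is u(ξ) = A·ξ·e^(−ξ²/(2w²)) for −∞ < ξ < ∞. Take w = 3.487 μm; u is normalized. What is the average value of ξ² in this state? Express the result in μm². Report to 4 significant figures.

⟨ξ²⟩ = ∫ ξ^2 |u|² dξ over the full domain.
With ∫_{−∞}^{∞} ξ^(2m) e^(−αξ²) dξ = (2m−1)!!·√π / (2^m α^(m+1/2)), the ratio of the moment integral to the normalization integral gives ⟨ξ²⟩ = 3·w^2/2.
Putting w = 3.487 gives 18.239.

⟨ξ^2⟩ ≈ 18.24 μm^2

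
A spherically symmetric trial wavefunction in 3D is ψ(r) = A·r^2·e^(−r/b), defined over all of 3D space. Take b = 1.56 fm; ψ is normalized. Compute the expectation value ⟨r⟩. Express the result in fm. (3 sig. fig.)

⟨r⟩ ≈ 5.46 fm

The expectation value is the |ψ|²-weighted average of r: ∫ r|ψ|² 4πr² dr.
The ratio of the moment integral to the normalization integral gives ⟨r⟩ = 7·b/2.
Putting b = 1.56 gives 5.460.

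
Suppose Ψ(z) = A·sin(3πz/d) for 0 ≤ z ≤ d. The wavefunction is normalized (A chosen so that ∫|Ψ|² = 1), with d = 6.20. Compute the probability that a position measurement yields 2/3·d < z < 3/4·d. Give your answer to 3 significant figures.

P ≈ 0.0303

|Ψ|² is the probability density, so P = ∫_{2/3·d}^{3/4·d} |Ψ|² dz.
With A² fixed by ∫|Ψ|² = 1, i.e. A² = (d/2)^(−1), substitute and integrate.
Substituting u = z/d, A² and the length scale cancel in the ratio: P = ∫_{2/3}^{3/4} sin(3·π·u)^2 du / ∫_{0}^{1} sin(3·π·u)^2 du.
Using ∫ sin(3·π·u)^2 du = u/2 - sin(6·π·u)/(12·π), the numerator is 1/24 - 1/(12·π) and the denominator is 1/2.
The result is P = (-2 + π)/(12·π).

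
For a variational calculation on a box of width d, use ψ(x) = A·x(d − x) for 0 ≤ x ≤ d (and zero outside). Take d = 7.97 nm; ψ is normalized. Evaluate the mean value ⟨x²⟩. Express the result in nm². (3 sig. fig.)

⟨x²⟩ = ∫ x^2 |ψ|² dx over the full domain.
Evaluating both integrals, ⟨x²⟩ = 2·d^2/7.
Putting d = 7.97 gives 18.15.

⟨x^2⟩ ≈ 18.1 nm^2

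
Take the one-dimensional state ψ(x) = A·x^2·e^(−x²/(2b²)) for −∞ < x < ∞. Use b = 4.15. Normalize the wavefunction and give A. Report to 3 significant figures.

A ≈ 0.0247

We need A² ∫|f|² dx = 1, taking the integral from −∞ to ∞.
Using the Gaussian integral ∫_{−∞}^{∞} e^(−αx²) dx = √(π/α), the integral (without the A² prefactor) comes out to 3·√(π)·b^5/4.
Hence A² = 1/[3·√(π)·b^5/4].
With b = 4.15: A² = 0.0006111 and A = 0.02472.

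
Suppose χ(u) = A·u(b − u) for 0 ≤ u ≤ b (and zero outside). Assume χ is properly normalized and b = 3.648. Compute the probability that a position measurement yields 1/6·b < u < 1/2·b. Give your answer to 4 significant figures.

The probability is P = ∫ |χ|² du over [1/6·b, 1/2·b].
The normalization integral ∫|χ|²du over the whole domain equals b^5/30·A², and A² cancels in the ratio.
Substituting t = u/b, A² and the length scale cancel in the ratio: P = ∫_{1/6}^{1/2} t^2·(1 - t)^2 dt / ∫_{0}^{1} t^2·(1 - t)^2 dt.
An antiderivative of t^2·(1 - t)^2 is t^3·(6·t^2 - 15·t + 10)/30; evaluating from 1/6 to 1/2 gives ≈ 0.0154835, while the full integral is 1/30.
Evaluating gives P = 301/648.

P ≈ 0.4645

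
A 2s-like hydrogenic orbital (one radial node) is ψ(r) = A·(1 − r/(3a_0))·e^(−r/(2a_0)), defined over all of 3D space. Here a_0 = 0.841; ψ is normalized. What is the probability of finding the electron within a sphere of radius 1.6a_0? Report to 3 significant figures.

Integrate the radial probability density 4πr²|ψ|² over r ≤ 1.6a_0.
A² is fixed by ∫₀^∞ 4πr²|ψ|² dr = 1, i.e. A² = (8·π·a_0^3/3)^(−1).
Substituting u = r/a_0, A², 4π and the length scale all cancel in the ratio: P = ∫_{0}^{1.6} u^2·(1 - u/3)^2·e^(-u) du / ∫_{0}^{∞} u^2·(1 - u/3)^2·e^(-u) du.
Using ∫ u^2·(1 - u/3)^2·e^(-u) du = (-u^4 + 2·u^3 - 3·u^2 - 6·u - 6)·e^(-u)/9, the numerator is ≈ 0.18118 and the denominator is 2/3.
Taking the ratio yields P = 0.2718.

P ≈ 0.272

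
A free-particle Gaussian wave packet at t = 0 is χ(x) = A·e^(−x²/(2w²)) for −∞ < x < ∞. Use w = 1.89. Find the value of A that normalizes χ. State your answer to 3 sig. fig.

A ≈ 0.546

The normalization condition is ∫|χ|² dx = 1 from −∞ to ∞.
The integral (without the A² prefactor) comes out to √(π)·w.
Setting this equal to 1 gives A² = 1/(√(π)·w).
Substituting w = 1.89 gives A² = 0.2985, so A = 0.5464.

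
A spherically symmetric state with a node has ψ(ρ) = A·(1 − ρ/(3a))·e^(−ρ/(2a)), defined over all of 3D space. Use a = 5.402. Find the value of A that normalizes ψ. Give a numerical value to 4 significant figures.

A ≈ 0.02752

Normalization requires ∫|ψ|² 4πρ² dρ = 1, integrated from 0 to ∞.
Carrying out the integral gives A² · 8·π·a^3/3.
Plugging in a = 5.402 yields A = 0.027517.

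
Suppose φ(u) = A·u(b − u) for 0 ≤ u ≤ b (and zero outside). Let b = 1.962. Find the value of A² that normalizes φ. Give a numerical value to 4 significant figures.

A^2 ≈ 1.032

Require ∫ |φ|² du = 1 over the whole domain.
Expanding the polynomial and integrating term by term, the integral (without the A² prefactor) comes out to b^5/30.
Plugging in b = 1.962 yields A = 1.0158.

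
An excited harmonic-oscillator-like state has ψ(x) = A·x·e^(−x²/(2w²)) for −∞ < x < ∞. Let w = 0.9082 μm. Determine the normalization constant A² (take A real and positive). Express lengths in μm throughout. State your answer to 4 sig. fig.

A^2 ≈ 1.506 μm^(-3)

The normalization condition is ∫|ψ|² dx = 1 from −∞ to ∞.
Using the Gaussian integral ∫_{−∞}^{∞} e^(−αx²) dx = √(π/α), the integral (without the A² prefactor) comes out to √(π)·w^3/2.
So A² = (√(π)·w^3/2)^(−1).
Substituting w = 0.9082 gives A² = 1.5063, so A = 1.2273.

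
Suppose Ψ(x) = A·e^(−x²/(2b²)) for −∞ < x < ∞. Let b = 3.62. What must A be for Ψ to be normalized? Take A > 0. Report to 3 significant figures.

A ≈ 0.395

Require ∫ |Ψ|² dx = 1 over the whole domain.
Differentiating ∫e^(−αx²) dx = √(π/α) under α to get the higher moments, ∫|Ψ|² dx = A²·(√(π)·b).
So A² = (√(π)·b)^(−1).
Plugging in b = 3.62 yields A = 0.3948.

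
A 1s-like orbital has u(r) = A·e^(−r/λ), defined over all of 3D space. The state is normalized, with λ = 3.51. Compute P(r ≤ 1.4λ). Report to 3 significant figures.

P = ∫ |u|² 4πr² dr over r ≤ 1.4λ.
Normalization gives A² = 1/(π·λ^3).
Let t = r/λ; then A², 4π and the length scale all cancel, so P = ∫_{0}^{1.4} t^2·e^(-2·t) dt ÷ ∫_{0}^{∞} t^2·e^(-2·t) dt.
With ∫ t^2·e^(-2·t) dt = -(2·t^2 + 2·t + 1)·e^(-2·t)/4 + C, the region integral is 1/4 - 193·e^(-14/5)/100 and the full one is 1/4.
This evaluates to P = 0.5305.

P ≈ 0.531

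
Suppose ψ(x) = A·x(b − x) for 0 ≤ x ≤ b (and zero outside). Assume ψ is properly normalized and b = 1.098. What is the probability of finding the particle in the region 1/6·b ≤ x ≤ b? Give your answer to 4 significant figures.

P = ∫_{1/6·b}^{b} |ψ(x)|² dx.
With A² fixed by ∫|ψ|² = 1, i.e. A² = (b^5/30)^(−1), substitute and integrate.
In terms of u = x/b (A² and the length scale cancel between numerator and denominator), P = [∫_{1/6}^{1} u^2·(1 - u)^2 du] / [∫_{0}^{1} u^2·(1 - u)^2 du].
With ∫ u^2·(1 - u)^2 du = u^3·(6·u^2 - 15·u + 10)/30 + C, the region integral is 125/3888 and the full one is 1/30.
The result is P = 625/648.

P ≈ 0.9645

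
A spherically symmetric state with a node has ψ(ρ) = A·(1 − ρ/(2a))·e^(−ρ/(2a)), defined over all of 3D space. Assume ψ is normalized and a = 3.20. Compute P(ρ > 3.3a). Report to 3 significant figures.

P = ∫ |ψ|² 4πρ² dρ over ρ > 3.3a.
A² is fixed by ∫₀^∞ 4πρ²|ψ|² dρ = 1, i.e. A² = (8·π·a^3)^(−1).
Substituting u = ρ/a, A², 4π and the length scale all cancel in the ratio: P = ∫_{3.3}^{∞} u^2·(1 - u/2)^2·e^(-u) du / ∫_{0}^{∞} u^2·(1 - u/2)^2·e^(-u) du.
Using ∫ u^2·(1 - u/2)^2·e^(-u) du = -(u^4/4 + u^2 + 2·u + 2)·e^(-u), the numerator is ≈ 1.8124 and the denominator is 2.
The region integral divided by the full integral gives P = 0.9062.

P ≈ 0.906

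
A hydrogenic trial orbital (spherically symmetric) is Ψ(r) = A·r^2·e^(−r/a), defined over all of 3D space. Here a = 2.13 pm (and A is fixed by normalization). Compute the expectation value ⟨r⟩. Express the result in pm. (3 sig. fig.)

⟨r⟩ = ∫ r |Ψ|² 4πr² dr over the full domain.
Since the A² factors cancel between numerator and denominator, ⟨r⟩ = 7·a/2.
With a = 2.13, ⟨r⟩ = 7.455.

⟨r⟩ ≈ 7.46 pm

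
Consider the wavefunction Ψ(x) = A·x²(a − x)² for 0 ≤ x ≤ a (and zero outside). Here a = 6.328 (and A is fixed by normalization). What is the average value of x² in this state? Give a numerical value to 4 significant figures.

By definition ⟨x²⟩ = ∫ x^2 |Ψ(x)|² dx.
The ratio of the moment integral to the normalization integral gives ⟨x²⟩ = 3·a^2/11.
With a = 6.328, ⟨x^2⟩ = 10.921.

⟨x^2⟩ ≈ 10.92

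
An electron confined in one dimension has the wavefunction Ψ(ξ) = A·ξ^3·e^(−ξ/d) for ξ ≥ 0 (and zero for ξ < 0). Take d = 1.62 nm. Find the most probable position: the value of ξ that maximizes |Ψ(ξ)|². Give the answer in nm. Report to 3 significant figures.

ξ ≈ 4.86 nm

Differentiate |Ψ(ξ)|² with respect to ξ and set to zero.
This gives ξ = 3·d.
With d = 1.62, the most probable position is 4.860 nm.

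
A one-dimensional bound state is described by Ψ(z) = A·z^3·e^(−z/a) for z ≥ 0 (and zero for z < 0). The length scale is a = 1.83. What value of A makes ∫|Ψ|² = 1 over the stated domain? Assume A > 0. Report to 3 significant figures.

Require ∫ |Ψ|² dz = 1 over the whole domain.
With Ψ = A·z^3·e^(−z/a), the integral evaluates to A²·[45·a^7/8].
Hence A² = 1/[45·a^7/8].
Plugging in a = 1.83 yields A = 0.05086.

A ≈ 0.0509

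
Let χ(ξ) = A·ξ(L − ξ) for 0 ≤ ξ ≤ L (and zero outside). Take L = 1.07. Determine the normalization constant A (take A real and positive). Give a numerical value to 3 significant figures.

A ≈ 4.62

We need A² ∫|f|² dξ = 1, taking the integral from 0 to L.
∫|χ|² dξ = A²·(L^5/30).
Plugging in L = 1.07 yields A = 4.625.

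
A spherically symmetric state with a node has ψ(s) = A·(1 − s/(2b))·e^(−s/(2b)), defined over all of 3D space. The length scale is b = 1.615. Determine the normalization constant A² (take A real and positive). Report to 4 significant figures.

Normalization requires ∫|ψ|² 4πs² ds = 1, integrated from 0 to ∞.
In 3D with spherical symmetry the volume element is 4πs² ds.
With ψ = A·(1 − s/(2b))·e^(−s/(2b)), the integral evaluates to A²·[8·π·b^3].
Setting this equal to 1 gives A² = 1/(8·π·b^3).
Substituting b = 1.615 gives A² = 0.0094459, so A = 0.097190.

A^2 ≈ 0.009446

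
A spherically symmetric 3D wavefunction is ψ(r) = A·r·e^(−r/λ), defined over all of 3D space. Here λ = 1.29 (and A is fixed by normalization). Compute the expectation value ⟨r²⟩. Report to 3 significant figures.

⟨r^2⟩ ≈ 12.5

The expectation value is the |ψ|²-weighted average of r^2: ∫ r^2|ψ|² 4πr² dr.
Recall ∫₀^∞ r^m e^(−r/β) dr = m!·β^(m+1), evaluating both integrals, ⟨r²⟩ = 15·λ^2/2.
With λ = 1.29, ⟨r^2⟩ = 12.48.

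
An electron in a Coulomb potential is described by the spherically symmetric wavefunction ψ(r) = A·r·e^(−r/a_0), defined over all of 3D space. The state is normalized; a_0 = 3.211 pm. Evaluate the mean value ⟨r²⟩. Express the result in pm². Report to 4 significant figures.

⟨r^2⟩ ≈ 77.33 pm^2

⟨r²⟩ = ∫ r^2 |ψ|² 4πr² dr over the full domain.
Using ∫₀^∞ rⁿ e^(−αr) dr = n!/αⁿ⁺¹, evaluating both integrals, ⟨r²⟩ = 15·a_0^2/2.
With a_0 = 3.211, ⟨r^2⟩ = 77.329.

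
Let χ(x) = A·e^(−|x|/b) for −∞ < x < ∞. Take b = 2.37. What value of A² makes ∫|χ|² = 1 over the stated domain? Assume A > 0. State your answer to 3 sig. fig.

Require ∫ |χ|² dx = 1 over the whole domain.
∫|χ|² dx = A²·(b).
Substituting b = 2.37 gives A² = 0.4219, so A = 0.6496.

A^2 ≈ 0.422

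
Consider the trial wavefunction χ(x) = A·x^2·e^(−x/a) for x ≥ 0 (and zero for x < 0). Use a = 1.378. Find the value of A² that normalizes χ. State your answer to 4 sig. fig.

Normalization requires ∫|χ|² dx = 1, integrated from 0 to ∞.
The integral (without the A² prefactor) comes out to 3·a^5/4.
So A² = (3·a^5/4)^(−1).
Plugging in a = 1.378 yields A = 0.51802.

A^2 ≈ 0.2683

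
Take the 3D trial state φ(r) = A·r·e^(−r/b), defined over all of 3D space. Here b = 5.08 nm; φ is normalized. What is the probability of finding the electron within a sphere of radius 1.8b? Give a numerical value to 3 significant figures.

P ≈ 0.294

P = ∫ |φ|² 4πr² dr over r ≤ 1.8b.
A² is fixed by ∫₀^∞ 4πr²|φ|² dr = 1, i.e. A² = (3·π·b^5)^(−1).
In terms of u = r/b (A², 4π and the length scale all cancel between numerator and denominator), P = [∫_{0}^{1.8} u^4·e^(-2·u) du] / [∫_{0}^{∞} u^4·e^(-2·u) du].
Using ∫ u^4·e^(-2·u) du = -(u^4/2 + u^3 + 3·u^2/2 + 3·u/2 + 3/4)·e^(-2·u), the numerator is ≈ 0.22017 and the denominator is 3/4.
The region integral divided by the full integral gives P = 0.2936.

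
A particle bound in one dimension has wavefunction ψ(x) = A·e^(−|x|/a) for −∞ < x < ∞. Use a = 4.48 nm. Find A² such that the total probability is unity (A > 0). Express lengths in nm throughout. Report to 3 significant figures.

A^2 ≈ 0.223 nm^(-1)

Require ∫ |ψ|² dx = 1 over the whole domain.
With ψ = A·e^(−|x|/a), the integral evaluates to A²·[a].
Hence A² = 1/[a].
Substituting a = 4.48 gives A² = 0.2232, so A = 0.4725.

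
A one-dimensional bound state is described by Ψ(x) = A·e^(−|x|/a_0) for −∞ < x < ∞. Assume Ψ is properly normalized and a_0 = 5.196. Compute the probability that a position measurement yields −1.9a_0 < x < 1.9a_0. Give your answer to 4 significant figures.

P ≈ 0.9776

The probability is P = ∫ |Ψ|² dx over [−1.9a_0, 1.9a_0].
Since A² = 1/(a_0), this is the region integral divided by the full normalization integral.
By symmetry take twice the x ≥ 0 contribution in numerator and denominator; the 2's cancel. Substituting u = x/a_0, A² and the length scale cancel in the ratio: P = ∫_{0}^{1.9} e^(-2·u) du / ∫_{0}^{∞} e^(-2·u) du.
An antiderivative of e^(-2·u) is -e^(-2·u)/2; evaluating from 0 to 1.9 gives 1/2 - e^(-19/5)/2, while the full integral is 1/2.
Evaluating gives P = 0.97763.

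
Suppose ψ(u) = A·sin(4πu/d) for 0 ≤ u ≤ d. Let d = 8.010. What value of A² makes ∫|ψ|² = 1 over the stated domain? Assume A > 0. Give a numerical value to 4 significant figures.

The normalization condition is ∫|ψ|² du = 1 from 0 to d.
Using sin²θ = (1 − cos 2θ)/2, with ψ = A·sin(4πu/d), the integral evaluates to A²·[d/2].
Setting this equal to 1 gives A² = 1/(d/2).
Plugging in d = 8.010 yields A = 0.49969.

A^2 ≈ 0.2497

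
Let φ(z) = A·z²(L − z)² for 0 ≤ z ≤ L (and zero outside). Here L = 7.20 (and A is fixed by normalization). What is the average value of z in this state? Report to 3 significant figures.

By definition ⟨z⟩ = ∫ z |φ(z)|² dz.
Expanding the polynomial and integrating term by term, the ratio of the moment integral to the normalization integral gives ⟨z⟩ = L/2.
With L = 7.20, ⟨z⟩ = 3.600.

⟨z⟩ ≈ 3.60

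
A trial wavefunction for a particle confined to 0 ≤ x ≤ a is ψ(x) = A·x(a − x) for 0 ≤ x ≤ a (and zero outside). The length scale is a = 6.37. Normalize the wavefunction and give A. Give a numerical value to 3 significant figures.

We need A² ∫|f|² dx = 1, taking the integral from 0 to a.
Expanding the polynomial and integrating term by term, ∫|ψ|² dx = A²·(a^5/30).
Setting this equal to 1 gives A² = 1/(a^5/30).
Substituting a = 6.37 gives A² = 0.002860, so A = 0.05348.

A ≈ 0.0535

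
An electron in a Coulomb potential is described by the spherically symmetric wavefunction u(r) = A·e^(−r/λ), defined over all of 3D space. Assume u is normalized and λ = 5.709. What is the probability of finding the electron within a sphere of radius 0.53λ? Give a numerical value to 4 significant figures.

P ≈ 0.09166

P = ∫ |u|² 4πr² dr over r ≤ 0.53λ.
Normalization gives A² = 1/(π·λ^3).
Let t = r/λ; then A², 4π and the length scale all cancel, so P = ∫_{0}^{0.53} t^2·e^(-2·t) dt ÷ ∫_{0}^{∞} t^2·e^(-2·t) dt.
An antiderivative of t^2·e^(-2·t) is -(2·t^2 + 2·t + 1)·e^(-2·t)/4; evaluating from 0 to 0.53 gives ≈ 0.0229155, while the full integral is 1/4.
The region integral divided by the full integral gives P = 0.091662.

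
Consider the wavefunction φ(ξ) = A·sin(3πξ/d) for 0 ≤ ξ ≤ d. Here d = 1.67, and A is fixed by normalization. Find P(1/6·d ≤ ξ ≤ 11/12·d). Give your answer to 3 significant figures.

P ≈ 0.803

P = ∫_{1/6·d}^{11/12·d} |φ(ξ)|² dξ.
Since A² = 1/(d/2), this is the region integral divided by the full normalization integral.
In terms of u = ξ/d (A² and the length scale cancel between numerator and denominator), P = [∫_{1/6}^{11/12} sin(3·π·u)^2 du] / [∫_{0}^{1} sin(3·π·u)^2 du].
Using ∫ sin(3·π·u)^2 du = u/2 - sin(6·π·u)/(12·π), the numerator is 1/(12·π) + 3/8 and the denominator is 1/2.
This works out to P = (2 + 9·π)/(12·π).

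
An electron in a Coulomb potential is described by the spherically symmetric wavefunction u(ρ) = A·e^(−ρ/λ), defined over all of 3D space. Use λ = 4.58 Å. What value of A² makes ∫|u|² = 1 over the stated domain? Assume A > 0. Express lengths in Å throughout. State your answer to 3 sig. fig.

Normalization requires ∫|u|² 4πρ² dρ = 1, integrated from 0 to ∞.
With ∫₀^∞ ρ^2 e^(−αρ) dρ = 2!/α^3, carrying out the integral gives A² · π·λ^3.
So A² = (π·λ^3)^(−1).
With λ = 4.58: A² = 0.003313 and A = 0.05756.

A^2 ≈ 0.00331 Å^(-3)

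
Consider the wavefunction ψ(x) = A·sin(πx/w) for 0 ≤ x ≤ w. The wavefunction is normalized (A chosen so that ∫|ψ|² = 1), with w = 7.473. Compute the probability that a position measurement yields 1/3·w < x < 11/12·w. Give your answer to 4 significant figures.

P ≈ 0.8007

P = ∫_{1/3·w}^{11/12·w} |ψ(x)|² dx.
The normalization integral ∫|ψ|²dx over the whole domain equals w/2·A², and A² cancels in the ratio.
Let u = x/w; then A² and the length scale cancel, so P = ∫_{1/3}^{11/12} sin(π·u)^2 du ÷ ∫_{0}^{1} sin(π·u)^2 du.
An antiderivative of sin(π·u)^2 is u/2 - sin(2·π·u)/(4·π); evaluating from 1/3 to 11/12 gives 1/(8·π) + √(3)/(8·π) + 7/24, while the full integral is 1/2.
Evaluating gives P = (3 + 3·√(3) + 7·π)/(12·π).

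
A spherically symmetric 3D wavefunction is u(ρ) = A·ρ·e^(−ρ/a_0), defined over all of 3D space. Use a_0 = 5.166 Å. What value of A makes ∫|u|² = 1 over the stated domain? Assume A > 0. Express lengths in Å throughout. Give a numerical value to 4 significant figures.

We need A² ∫|f|² 4πρ² dρ = 1, taking the integral from 0 to ∞.
In 3D with spherical symmetry the volume element is 4πρ² dρ.
∫|u|² 4πρ² dρ = A²·(3·π·a_0^5).
Hence A² = 1/[3·π·a_0^5].
Substituting a_0 = 5.166 gives A² = 0.000028837, so A = 0.0053701.

A ≈ 0.005370 Å^(-5/2)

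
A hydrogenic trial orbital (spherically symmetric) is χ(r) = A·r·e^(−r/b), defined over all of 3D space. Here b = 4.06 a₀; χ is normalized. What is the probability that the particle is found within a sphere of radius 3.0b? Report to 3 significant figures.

With dV = 4πr²dr, the probability is ∫|χ|² dV over r ≤ 3.0b.
The full normalization integral is A²·[3·π·b^5] = 1, fixing A².
Substituting u = r/b, A², 4π and the length scale all cancel in the ratio: P = ∫_{0}^{3.0} u^4·e^(-2·u) du / ∫_{0}^{∞} u^4·e^(-2·u) du.
Using ∫ u^4·e^(-2·u) du = -(u^4/2 + u^3 + 3·u^2/2 + 3·u/2 + 3/4)·e^(-2·u), the numerator is 3/4 - 345·e^(-6)/4 and the denominator is 3/4.
The region integral divided by the full integral gives P = 0.7149.

P ≈ 0.715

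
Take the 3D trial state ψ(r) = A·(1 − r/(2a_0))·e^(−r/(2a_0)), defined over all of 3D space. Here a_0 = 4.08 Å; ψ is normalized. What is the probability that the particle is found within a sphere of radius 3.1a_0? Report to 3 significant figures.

P ≈ 0.0788

Integrate the radial probability density 4πr²|ψ|² over r ≤ 3.1a_0.
Normalization gives A² = 1/(8·π·a_0^3).
Substituting u = r/a_0, A², 4π and the length scale all cancel in the ratio: P = ∫_{0}^{3.1} u^2·(1 - u/2)^2·e^(-u) du / ∫_{0}^{∞} u^2·(1 - u/2)^2·e^(-u) du.
With ∫ u^2·(1 - u/2)^2·e^(-u) du = -(u^4/4 + u^2 + 2·u + 2)·e^(-u) + C, the region integral is ≈ 0.15758 and the full one is 2.
Taking the ratio yields P = 0.07879.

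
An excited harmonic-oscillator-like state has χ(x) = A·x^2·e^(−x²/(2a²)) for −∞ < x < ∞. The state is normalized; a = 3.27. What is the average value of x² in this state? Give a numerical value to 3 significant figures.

By definition ⟨x²⟩ = ∫ x^2 |χ(x)|² dx.
Since the A² factors cancel between numerator and denominator, ⟨x²⟩ = 5·a^2/2.
Putting a = 3.27 gives 26.73.

⟨x^2⟩ ≈ 26.7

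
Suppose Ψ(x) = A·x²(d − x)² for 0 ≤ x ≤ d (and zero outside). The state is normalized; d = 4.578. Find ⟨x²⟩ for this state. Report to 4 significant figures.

⟨x^2⟩ ≈ 5.716

The expectation value is the |Ψ|²-weighted average of x^2: ∫ x^2|Ψ|² dx.
Expanding the polynomial and integrating term by term, evaluating both integrals, ⟨x²⟩ = 3·d^2/11.
With d = 4.578, ⟨x^2⟩ = 5.7158.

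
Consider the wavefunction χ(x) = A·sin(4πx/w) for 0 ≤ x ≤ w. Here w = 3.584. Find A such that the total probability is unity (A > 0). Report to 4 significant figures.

Require ∫ |χ|² dx = 1 over the whole domain.
Using sin²θ = (1 − cos 2θ)/2, the integral (without the A² prefactor) comes out to w/2.
Setting this equal to 1 gives A² = 1/(w/2).
With w = 3.584: A² = 0.55804 and A = 0.74702.

A ≈ 0.7470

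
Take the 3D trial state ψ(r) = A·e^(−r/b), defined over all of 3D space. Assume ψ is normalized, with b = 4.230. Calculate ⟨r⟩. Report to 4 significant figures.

⟨r⟩ ≈ 6.345

By definition ⟨r⟩ = ∫ r |ψ(r)|² 4πr² dr.
Evaluating both integrals, ⟨r⟩ = 3·b/2.
Putting b = 4.230 gives 6.3450.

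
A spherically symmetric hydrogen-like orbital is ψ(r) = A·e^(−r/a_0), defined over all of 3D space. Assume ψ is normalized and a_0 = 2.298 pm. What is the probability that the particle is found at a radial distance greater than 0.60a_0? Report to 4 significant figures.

P ≈ 0.8795

Integrate the radial probability density 4πr²|ψ|² over r > 0.60a_0.
A² is fixed by ∫₀^∞ 4πr²|ψ|² dr = 1, i.e. A² = (π·a_0^3)^(−1).
Substituting u = r/a_0, A², 4π and the length scale all cancel in the ratio: P = ∫_{0.60}^{∞} u^2·e^(-2·u) du / ∫_{0}^{∞} u^2·e^(-2·u) du.
An antiderivative of u^2·e^(-2·u) is -(2·u^2 + 2·u + 1)·e^(-2·u)/4; evaluating from 0.60 to ∞ gives 73·e^(-6/5)/100, while the full integral is 1/4.
The region integral divided by the full integral gives P = 0.87949.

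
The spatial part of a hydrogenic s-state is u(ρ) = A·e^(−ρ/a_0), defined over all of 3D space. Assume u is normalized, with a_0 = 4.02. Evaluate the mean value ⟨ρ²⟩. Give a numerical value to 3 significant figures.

By definition ⟨ρ²⟩ = ∫ ρ^2 |u(ρ)|² 4πρ² dρ.
The ratio of the moment integral to the normalization integral gives ⟨ρ²⟩ = 3·a_0^2.
With a_0 = 4.02, ⟨ρ^2⟩ = 48.48.

⟨ρ^2⟩ ≈ 48.5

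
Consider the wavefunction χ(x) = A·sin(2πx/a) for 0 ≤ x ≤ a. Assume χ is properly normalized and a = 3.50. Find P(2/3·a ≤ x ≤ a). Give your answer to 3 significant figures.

P ≈ 0.402

The probability is P = ∫ |χ|² dx over [2/3·a, a].
The normalization integral ∫|χ|²dx over the whole domain equals a/2·A², and A² cancels in the ratio.
Substituting u = x/a, A² and the length scale cancel in the ratio: P = ∫_{2/3}^{1} sin(2·π·u)^2 du / ∫_{0}^{1} sin(2·π·u)^2 du.
Using ∫ sin(2·π·u)^2 du = u/2 - sin(4·π·u)/(8·π), the numerator is √(3)/(16·π) + 1/6 and the denominator is 1/2.
Evaluating gives P = (√(3)/8 + π/3)/π.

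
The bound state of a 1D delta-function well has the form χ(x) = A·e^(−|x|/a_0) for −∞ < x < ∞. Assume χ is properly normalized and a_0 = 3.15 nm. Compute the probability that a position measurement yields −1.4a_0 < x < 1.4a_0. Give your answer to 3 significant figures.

P ≈ 0.939

P = ∫_{−1.4a_0}^{1.4a_0} |χ(x)|² dx.
The normalization integral ∫|χ|²dx over the whole domain equals a_0·A², and A² cancels in the ratio.
By symmetry take twice the x ≥ 0 contribution in numerator and denominator; the 2's cancel. In terms of u = x/a_0 (A² and the length scale cancel between numerator and denominator), P = [∫_{0}^{1.4} e^(-2·u) du] / [∫_{0}^{∞} e^(-2·u) du].
With ∫ e^(-2·u) du = -e^(-2·u)/2 + C, the region integral is 1/2 - e^(-14/5)/2 and the full one is 1/2.
Evaluating gives P = 0.9392.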